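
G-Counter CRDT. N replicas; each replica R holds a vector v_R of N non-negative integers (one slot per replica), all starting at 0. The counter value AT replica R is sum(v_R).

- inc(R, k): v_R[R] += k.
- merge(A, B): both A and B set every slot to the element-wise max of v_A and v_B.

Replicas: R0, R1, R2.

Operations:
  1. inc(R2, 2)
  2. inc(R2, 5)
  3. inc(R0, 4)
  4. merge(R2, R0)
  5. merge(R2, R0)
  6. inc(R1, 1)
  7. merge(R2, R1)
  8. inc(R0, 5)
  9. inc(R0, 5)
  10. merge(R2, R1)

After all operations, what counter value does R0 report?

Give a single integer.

Answer: 21

Derivation:
Op 1: inc R2 by 2 -> R2=(0,0,2) value=2
Op 2: inc R2 by 5 -> R2=(0,0,7) value=7
Op 3: inc R0 by 4 -> R0=(4,0,0) value=4
Op 4: merge R2<->R0 -> R2=(4,0,7) R0=(4,0,7)
Op 5: merge R2<->R0 -> R2=(4,0,7) R0=(4,0,7)
Op 6: inc R1 by 1 -> R1=(0,1,0) value=1
Op 7: merge R2<->R1 -> R2=(4,1,7) R1=(4,1,7)
Op 8: inc R0 by 5 -> R0=(9,0,7) value=16
Op 9: inc R0 by 5 -> R0=(14,0,7) value=21
Op 10: merge R2<->R1 -> R2=(4,1,7) R1=(4,1,7)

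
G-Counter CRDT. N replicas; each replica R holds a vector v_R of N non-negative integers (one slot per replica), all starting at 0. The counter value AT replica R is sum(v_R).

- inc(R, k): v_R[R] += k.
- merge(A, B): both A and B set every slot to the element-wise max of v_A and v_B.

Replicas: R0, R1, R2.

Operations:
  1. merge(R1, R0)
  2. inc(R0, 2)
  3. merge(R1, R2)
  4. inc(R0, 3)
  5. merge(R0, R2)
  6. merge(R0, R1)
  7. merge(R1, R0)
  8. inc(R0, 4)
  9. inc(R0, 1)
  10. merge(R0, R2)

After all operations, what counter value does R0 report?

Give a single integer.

Op 1: merge R1<->R0 -> R1=(0,0,0) R0=(0,0,0)
Op 2: inc R0 by 2 -> R0=(2,0,0) value=2
Op 3: merge R1<->R2 -> R1=(0,0,0) R2=(0,0,0)
Op 4: inc R0 by 3 -> R0=(5,0,0) value=5
Op 5: merge R0<->R2 -> R0=(5,0,0) R2=(5,0,0)
Op 6: merge R0<->R1 -> R0=(5,0,0) R1=(5,0,0)
Op 7: merge R1<->R0 -> R1=(5,0,0) R0=(5,0,0)
Op 8: inc R0 by 4 -> R0=(9,0,0) value=9
Op 9: inc R0 by 1 -> R0=(10,0,0) value=10
Op 10: merge R0<->R2 -> R0=(10,0,0) R2=(10,0,0)

Answer: 10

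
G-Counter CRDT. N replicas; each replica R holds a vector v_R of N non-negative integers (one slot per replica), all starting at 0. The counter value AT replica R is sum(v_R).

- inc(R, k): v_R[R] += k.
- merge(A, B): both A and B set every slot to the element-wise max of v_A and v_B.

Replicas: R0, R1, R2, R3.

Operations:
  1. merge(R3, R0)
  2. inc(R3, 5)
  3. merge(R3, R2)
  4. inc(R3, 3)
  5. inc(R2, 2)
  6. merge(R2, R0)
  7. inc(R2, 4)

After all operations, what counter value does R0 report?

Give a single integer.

Answer: 7

Derivation:
Op 1: merge R3<->R0 -> R3=(0,0,0,0) R0=(0,0,0,0)
Op 2: inc R3 by 5 -> R3=(0,0,0,5) value=5
Op 3: merge R3<->R2 -> R3=(0,0,0,5) R2=(0,0,0,5)
Op 4: inc R3 by 3 -> R3=(0,0,0,8) value=8
Op 5: inc R2 by 2 -> R2=(0,0,2,5) value=7
Op 6: merge R2<->R0 -> R2=(0,0,2,5) R0=(0,0,2,5)
Op 7: inc R2 by 4 -> R2=(0,0,6,5) value=11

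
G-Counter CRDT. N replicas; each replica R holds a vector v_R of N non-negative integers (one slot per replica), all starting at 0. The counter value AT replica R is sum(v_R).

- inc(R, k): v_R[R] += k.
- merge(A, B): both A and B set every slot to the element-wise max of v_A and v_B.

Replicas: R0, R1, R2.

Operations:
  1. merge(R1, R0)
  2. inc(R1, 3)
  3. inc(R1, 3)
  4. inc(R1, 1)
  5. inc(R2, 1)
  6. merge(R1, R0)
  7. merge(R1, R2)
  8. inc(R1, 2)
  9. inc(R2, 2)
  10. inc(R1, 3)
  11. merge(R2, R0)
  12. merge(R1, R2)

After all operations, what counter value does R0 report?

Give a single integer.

Answer: 10

Derivation:
Op 1: merge R1<->R0 -> R1=(0,0,0) R0=(0,0,0)
Op 2: inc R1 by 3 -> R1=(0,3,0) value=3
Op 3: inc R1 by 3 -> R1=(0,6,0) value=6
Op 4: inc R1 by 1 -> R1=(0,7,0) value=7
Op 5: inc R2 by 1 -> R2=(0,0,1) value=1
Op 6: merge R1<->R0 -> R1=(0,7,0) R0=(0,7,0)
Op 7: merge R1<->R2 -> R1=(0,7,1) R2=(0,7,1)
Op 8: inc R1 by 2 -> R1=(0,9,1) value=10
Op 9: inc R2 by 2 -> R2=(0,7,3) value=10
Op 10: inc R1 by 3 -> R1=(0,12,1) value=13
Op 11: merge R2<->R0 -> R2=(0,7,3) R0=(0,7,3)
Op 12: merge R1<->R2 -> R1=(0,12,3) R2=(0,12,3)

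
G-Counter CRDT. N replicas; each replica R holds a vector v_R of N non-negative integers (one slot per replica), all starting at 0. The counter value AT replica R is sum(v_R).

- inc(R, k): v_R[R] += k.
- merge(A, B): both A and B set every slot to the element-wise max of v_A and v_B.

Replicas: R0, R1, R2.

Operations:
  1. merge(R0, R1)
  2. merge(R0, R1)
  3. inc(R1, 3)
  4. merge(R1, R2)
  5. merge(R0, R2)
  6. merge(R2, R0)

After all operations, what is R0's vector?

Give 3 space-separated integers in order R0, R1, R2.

Answer: 0 3 0

Derivation:
Op 1: merge R0<->R1 -> R0=(0,0,0) R1=(0,0,0)
Op 2: merge R0<->R1 -> R0=(0,0,0) R1=(0,0,0)
Op 3: inc R1 by 3 -> R1=(0,3,0) value=3
Op 4: merge R1<->R2 -> R1=(0,3,0) R2=(0,3,0)
Op 5: merge R0<->R2 -> R0=(0,3,0) R2=(0,3,0)
Op 6: merge R2<->R0 -> R2=(0,3,0) R0=(0,3,0)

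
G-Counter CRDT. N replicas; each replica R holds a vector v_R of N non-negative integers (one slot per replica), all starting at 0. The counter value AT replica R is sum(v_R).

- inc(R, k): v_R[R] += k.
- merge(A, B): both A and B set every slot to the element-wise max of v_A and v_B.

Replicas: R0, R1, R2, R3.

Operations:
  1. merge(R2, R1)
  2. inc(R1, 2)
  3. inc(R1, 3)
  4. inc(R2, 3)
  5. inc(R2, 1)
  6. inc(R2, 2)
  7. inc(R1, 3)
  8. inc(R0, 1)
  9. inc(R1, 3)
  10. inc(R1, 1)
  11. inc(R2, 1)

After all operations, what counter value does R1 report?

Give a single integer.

Op 1: merge R2<->R1 -> R2=(0,0,0,0) R1=(0,0,0,0)
Op 2: inc R1 by 2 -> R1=(0,2,0,0) value=2
Op 3: inc R1 by 3 -> R1=(0,5,0,0) value=5
Op 4: inc R2 by 3 -> R2=(0,0,3,0) value=3
Op 5: inc R2 by 1 -> R2=(0,0,4,0) value=4
Op 6: inc R2 by 2 -> R2=(0,0,6,0) value=6
Op 7: inc R1 by 3 -> R1=(0,8,0,0) value=8
Op 8: inc R0 by 1 -> R0=(1,0,0,0) value=1
Op 9: inc R1 by 3 -> R1=(0,11,0,0) value=11
Op 10: inc R1 by 1 -> R1=(0,12,0,0) value=12
Op 11: inc R2 by 1 -> R2=(0,0,7,0) value=7

Answer: 12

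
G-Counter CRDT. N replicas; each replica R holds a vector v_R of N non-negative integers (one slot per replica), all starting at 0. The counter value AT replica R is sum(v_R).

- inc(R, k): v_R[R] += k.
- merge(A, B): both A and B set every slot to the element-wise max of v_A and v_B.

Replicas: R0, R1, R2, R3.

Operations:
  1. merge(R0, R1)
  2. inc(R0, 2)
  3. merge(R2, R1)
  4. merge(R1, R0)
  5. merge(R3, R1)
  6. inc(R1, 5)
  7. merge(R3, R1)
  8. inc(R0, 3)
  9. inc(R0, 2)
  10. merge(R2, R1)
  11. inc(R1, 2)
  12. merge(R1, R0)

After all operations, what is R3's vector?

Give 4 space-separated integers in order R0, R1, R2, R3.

Answer: 2 5 0 0

Derivation:
Op 1: merge R0<->R1 -> R0=(0,0,0,0) R1=(0,0,0,0)
Op 2: inc R0 by 2 -> R0=(2,0,0,0) value=2
Op 3: merge R2<->R1 -> R2=(0,0,0,0) R1=(0,0,0,0)
Op 4: merge R1<->R0 -> R1=(2,0,0,0) R0=(2,0,0,0)
Op 5: merge R3<->R1 -> R3=(2,0,0,0) R1=(2,0,0,0)
Op 6: inc R1 by 5 -> R1=(2,5,0,0) value=7
Op 7: merge R3<->R1 -> R3=(2,5,0,0) R1=(2,5,0,0)
Op 8: inc R0 by 3 -> R0=(5,0,0,0) value=5
Op 9: inc R0 by 2 -> R0=(7,0,0,0) value=7
Op 10: merge R2<->R1 -> R2=(2,5,0,0) R1=(2,5,0,0)
Op 11: inc R1 by 2 -> R1=(2,7,0,0) value=9
Op 12: merge R1<->R0 -> R1=(7,7,0,0) R0=(7,7,0,0)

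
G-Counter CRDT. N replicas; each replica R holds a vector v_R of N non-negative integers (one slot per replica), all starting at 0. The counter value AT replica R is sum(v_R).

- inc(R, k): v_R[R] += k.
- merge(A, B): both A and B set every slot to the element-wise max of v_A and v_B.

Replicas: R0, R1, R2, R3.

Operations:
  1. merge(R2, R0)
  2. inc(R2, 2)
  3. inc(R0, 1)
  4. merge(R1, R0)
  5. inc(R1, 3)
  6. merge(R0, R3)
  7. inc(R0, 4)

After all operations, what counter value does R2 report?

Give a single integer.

Op 1: merge R2<->R0 -> R2=(0,0,0,0) R0=(0,0,0,0)
Op 2: inc R2 by 2 -> R2=(0,0,2,0) value=2
Op 3: inc R0 by 1 -> R0=(1,0,0,0) value=1
Op 4: merge R1<->R0 -> R1=(1,0,0,0) R0=(1,0,0,0)
Op 5: inc R1 by 3 -> R1=(1,3,0,0) value=4
Op 6: merge R0<->R3 -> R0=(1,0,0,0) R3=(1,0,0,0)
Op 7: inc R0 by 4 -> R0=(5,0,0,0) value=5

Answer: 2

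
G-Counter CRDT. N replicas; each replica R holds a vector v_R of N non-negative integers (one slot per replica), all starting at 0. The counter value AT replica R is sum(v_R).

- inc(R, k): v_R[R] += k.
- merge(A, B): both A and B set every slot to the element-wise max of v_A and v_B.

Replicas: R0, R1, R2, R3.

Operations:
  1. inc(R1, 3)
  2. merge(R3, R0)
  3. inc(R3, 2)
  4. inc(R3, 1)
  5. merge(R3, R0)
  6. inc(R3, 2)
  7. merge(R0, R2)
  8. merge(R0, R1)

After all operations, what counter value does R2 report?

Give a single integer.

Answer: 3

Derivation:
Op 1: inc R1 by 3 -> R1=(0,3,0,0) value=3
Op 2: merge R3<->R0 -> R3=(0,0,0,0) R0=(0,0,0,0)
Op 3: inc R3 by 2 -> R3=(0,0,0,2) value=2
Op 4: inc R3 by 1 -> R3=(0,0,0,3) value=3
Op 5: merge R3<->R0 -> R3=(0,0,0,3) R0=(0,0,0,3)
Op 6: inc R3 by 2 -> R3=(0,0,0,5) value=5
Op 7: merge R0<->R2 -> R0=(0,0,0,3) R2=(0,0,0,3)
Op 8: merge R0<->R1 -> R0=(0,3,0,3) R1=(0,3,0,3)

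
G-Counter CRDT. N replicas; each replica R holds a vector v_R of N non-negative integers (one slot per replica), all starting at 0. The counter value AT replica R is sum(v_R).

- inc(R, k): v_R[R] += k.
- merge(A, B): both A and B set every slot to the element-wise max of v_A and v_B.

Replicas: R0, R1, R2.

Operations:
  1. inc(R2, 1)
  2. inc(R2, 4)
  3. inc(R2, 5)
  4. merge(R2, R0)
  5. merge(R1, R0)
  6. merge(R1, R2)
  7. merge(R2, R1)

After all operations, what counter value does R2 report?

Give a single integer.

Answer: 10

Derivation:
Op 1: inc R2 by 1 -> R2=(0,0,1) value=1
Op 2: inc R2 by 4 -> R2=(0,0,5) value=5
Op 3: inc R2 by 5 -> R2=(0,0,10) value=10
Op 4: merge R2<->R0 -> R2=(0,0,10) R0=(0,0,10)
Op 5: merge R1<->R0 -> R1=(0,0,10) R0=(0,0,10)
Op 6: merge R1<->R2 -> R1=(0,0,10) R2=(0,0,10)
Op 7: merge R2<->R1 -> R2=(0,0,10) R1=(0,0,10)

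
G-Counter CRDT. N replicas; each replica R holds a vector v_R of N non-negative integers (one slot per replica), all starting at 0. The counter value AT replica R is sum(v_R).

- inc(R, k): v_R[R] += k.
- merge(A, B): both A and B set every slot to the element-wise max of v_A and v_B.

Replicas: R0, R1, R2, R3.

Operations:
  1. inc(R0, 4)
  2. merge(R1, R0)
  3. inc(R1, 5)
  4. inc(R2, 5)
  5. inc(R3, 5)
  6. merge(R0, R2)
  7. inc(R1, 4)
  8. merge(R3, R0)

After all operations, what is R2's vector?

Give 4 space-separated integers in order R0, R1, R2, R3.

Op 1: inc R0 by 4 -> R0=(4,0,0,0) value=4
Op 2: merge R1<->R0 -> R1=(4,0,0,0) R0=(4,0,0,0)
Op 3: inc R1 by 5 -> R1=(4,5,0,0) value=9
Op 4: inc R2 by 5 -> R2=(0,0,5,0) value=5
Op 5: inc R3 by 5 -> R3=(0,0,0,5) value=5
Op 6: merge R0<->R2 -> R0=(4,0,5,0) R2=(4,0,5,0)
Op 7: inc R1 by 4 -> R1=(4,9,0,0) value=13
Op 8: merge R3<->R0 -> R3=(4,0,5,5) R0=(4,0,5,5)

Answer: 4 0 5 0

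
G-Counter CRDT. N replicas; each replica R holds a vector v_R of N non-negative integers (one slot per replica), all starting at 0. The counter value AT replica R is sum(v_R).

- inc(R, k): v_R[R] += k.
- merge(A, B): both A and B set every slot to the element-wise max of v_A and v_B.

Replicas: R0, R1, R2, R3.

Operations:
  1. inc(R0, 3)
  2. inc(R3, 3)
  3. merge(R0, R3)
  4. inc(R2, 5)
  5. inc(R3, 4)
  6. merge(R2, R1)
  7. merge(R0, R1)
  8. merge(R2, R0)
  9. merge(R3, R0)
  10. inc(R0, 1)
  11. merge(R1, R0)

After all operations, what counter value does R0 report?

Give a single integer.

Op 1: inc R0 by 3 -> R0=(3,0,0,0) value=3
Op 2: inc R3 by 3 -> R3=(0,0,0,3) value=3
Op 3: merge R0<->R3 -> R0=(3,0,0,3) R3=(3,0,0,3)
Op 4: inc R2 by 5 -> R2=(0,0,5,0) value=5
Op 5: inc R3 by 4 -> R3=(3,0,0,7) value=10
Op 6: merge R2<->R1 -> R2=(0,0,5,0) R1=(0,0,5,0)
Op 7: merge R0<->R1 -> R0=(3,0,5,3) R1=(3,0,5,3)
Op 8: merge R2<->R0 -> R2=(3,0,5,3) R0=(3,0,5,3)
Op 9: merge R3<->R0 -> R3=(3,0,5,7) R0=(3,0,5,7)
Op 10: inc R0 by 1 -> R0=(4,0,5,7) value=16
Op 11: merge R1<->R0 -> R1=(4,0,5,7) R0=(4,0,5,7)

Answer: 16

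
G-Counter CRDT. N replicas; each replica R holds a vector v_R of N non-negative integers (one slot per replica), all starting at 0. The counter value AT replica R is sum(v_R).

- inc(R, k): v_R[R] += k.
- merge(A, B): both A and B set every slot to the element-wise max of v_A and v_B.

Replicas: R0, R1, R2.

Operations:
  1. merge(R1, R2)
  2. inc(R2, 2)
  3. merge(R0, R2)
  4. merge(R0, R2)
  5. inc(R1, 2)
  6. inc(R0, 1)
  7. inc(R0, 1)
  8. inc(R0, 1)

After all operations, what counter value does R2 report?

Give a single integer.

Op 1: merge R1<->R2 -> R1=(0,0,0) R2=(0,0,0)
Op 2: inc R2 by 2 -> R2=(0,0,2) value=2
Op 3: merge R0<->R2 -> R0=(0,0,2) R2=(0,0,2)
Op 4: merge R0<->R2 -> R0=(0,0,2) R2=(0,0,2)
Op 5: inc R1 by 2 -> R1=(0,2,0) value=2
Op 6: inc R0 by 1 -> R0=(1,0,2) value=3
Op 7: inc R0 by 1 -> R0=(2,0,2) value=4
Op 8: inc R0 by 1 -> R0=(3,0,2) value=5

Answer: 2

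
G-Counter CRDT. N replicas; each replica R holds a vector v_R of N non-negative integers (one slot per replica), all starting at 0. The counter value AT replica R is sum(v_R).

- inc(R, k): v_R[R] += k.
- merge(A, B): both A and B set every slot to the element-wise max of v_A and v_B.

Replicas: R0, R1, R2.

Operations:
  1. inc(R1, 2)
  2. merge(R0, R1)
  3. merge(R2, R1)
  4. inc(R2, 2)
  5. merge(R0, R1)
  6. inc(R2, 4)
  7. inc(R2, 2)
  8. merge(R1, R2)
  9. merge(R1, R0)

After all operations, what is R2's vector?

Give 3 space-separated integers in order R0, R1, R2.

Op 1: inc R1 by 2 -> R1=(0,2,0) value=2
Op 2: merge R0<->R1 -> R0=(0,2,0) R1=(0,2,0)
Op 3: merge R2<->R1 -> R2=(0,2,0) R1=(0,2,0)
Op 4: inc R2 by 2 -> R2=(0,2,2) value=4
Op 5: merge R0<->R1 -> R0=(0,2,0) R1=(0,2,0)
Op 6: inc R2 by 4 -> R2=(0,2,6) value=8
Op 7: inc R2 by 2 -> R2=(0,2,8) value=10
Op 8: merge R1<->R2 -> R1=(0,2,8) R2=(0,2,8)
Op 9: merge R1<->R0 -> R1=(0,2,8) R0=(0,2,8)

Answer: 0 2 8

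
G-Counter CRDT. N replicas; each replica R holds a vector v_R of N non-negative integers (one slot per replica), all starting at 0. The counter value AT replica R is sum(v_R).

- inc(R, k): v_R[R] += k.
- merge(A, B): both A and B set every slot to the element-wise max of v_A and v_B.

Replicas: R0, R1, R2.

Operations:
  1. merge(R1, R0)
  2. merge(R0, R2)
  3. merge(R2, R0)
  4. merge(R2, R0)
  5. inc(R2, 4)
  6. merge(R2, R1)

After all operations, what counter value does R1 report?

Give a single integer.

Op 1: merge R1<->R0 -> R1=(0,0,0) R0=(0,0,0)
Op 2: merge R0<->R2 -> R0=(0,0,0) R2=(0,0,0)
Op 3: merge R2<->R0 -> R2=(0,0,0) R0=(0,0,0)
Op 4: merge R2<->R0 -> R2=(0,0,0) R0=(0,0,0)
Op 5: inc R2 by 4 -> R2=(0,0,4) value=4
Op 6: merge R2<->R1 -> R2=(0,0,4) R1=(0,0,4)

Answer: 4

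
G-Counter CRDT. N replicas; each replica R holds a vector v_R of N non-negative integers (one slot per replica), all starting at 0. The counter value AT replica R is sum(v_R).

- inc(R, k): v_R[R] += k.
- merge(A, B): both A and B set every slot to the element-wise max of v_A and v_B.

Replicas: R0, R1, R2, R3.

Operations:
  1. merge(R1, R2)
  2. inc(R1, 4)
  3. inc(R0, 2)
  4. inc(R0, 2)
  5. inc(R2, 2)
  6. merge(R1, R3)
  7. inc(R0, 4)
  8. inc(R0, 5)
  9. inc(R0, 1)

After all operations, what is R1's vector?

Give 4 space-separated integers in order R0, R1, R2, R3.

Answer: 0 4 0 0

Derivation:
Op 1: merge R1<->R2 -> R1=(0,0,0,0) R2=(0,0,0,0)
Op 2: inc R1 by 4 -> R1=(0,4,0,0) value=4
Op 3: inc R0 by 2 -> R0=(2,0,0,0) value=2
Op 4: inc R0 by 2 -> R0=(4,0,0,0) value=4
Op 5: inc R2 by 2 -> R2=(0,0,2,0) value=2
Op 6: merge R1<->R3 -> R1=(0,4,0,0) R3=(0,4,0,0)
Op 7: inc R0 by 4 -> R0=(8,0,0,0) value=8
Op 8: inc R0 by 5 -> R0=(13,0,0,0) value=13
Op 9: inc R0 by 1 -> R0=(14,0,0,0) value=14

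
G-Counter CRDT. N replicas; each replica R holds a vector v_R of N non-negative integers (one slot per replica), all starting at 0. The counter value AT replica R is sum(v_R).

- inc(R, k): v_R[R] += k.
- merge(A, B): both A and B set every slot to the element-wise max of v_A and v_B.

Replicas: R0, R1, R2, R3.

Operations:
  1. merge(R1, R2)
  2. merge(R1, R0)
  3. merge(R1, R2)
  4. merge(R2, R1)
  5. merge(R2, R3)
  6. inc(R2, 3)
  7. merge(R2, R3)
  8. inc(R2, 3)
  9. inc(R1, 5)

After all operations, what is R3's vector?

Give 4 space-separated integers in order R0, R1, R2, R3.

Answer: 0 0 3 0

Derivation:
Op 1: merge R1<->R2 -> R1=(0,0,0,0) R2=(0,0,0,0)
Op 2: merge R1<->R0 -> R1=(0,0,0,0) R0=(0,0,0,0)
Op 3: merge R1<->R2 -> R1=(0,0,0,0) R2=(0,0,0,0)
Op 4: merge R2<->R1 -> R2=(0,0,0,0) R1=(0,0,0,0)
Op 5: merge R2<->R3 -> R2=(0,0,0,0) R3=(0,0,0,0)
Op 6: inc R2 by 3 -> R2=(0,0,3,0) value=3
Op 7: merge R2<->R3 -> R2=(0,0,3,0) R3=(0,0,3,0)
Op 8: inc R2 by 3 -> R2=(0,0,6,0) value=6
Op 9: inc R1 by 5 -> R1=(0,5,0,0) value=5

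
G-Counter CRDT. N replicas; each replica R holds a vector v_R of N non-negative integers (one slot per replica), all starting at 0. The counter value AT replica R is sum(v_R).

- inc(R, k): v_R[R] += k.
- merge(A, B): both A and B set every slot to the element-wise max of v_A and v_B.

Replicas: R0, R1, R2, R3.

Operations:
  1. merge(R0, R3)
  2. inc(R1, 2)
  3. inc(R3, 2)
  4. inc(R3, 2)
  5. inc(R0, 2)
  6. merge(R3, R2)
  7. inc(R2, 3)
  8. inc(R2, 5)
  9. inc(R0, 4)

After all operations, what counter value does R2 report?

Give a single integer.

Op 1: merge R0<->R3 -> R0=(0,0,0,0) R3=(0,0,0,0)
Op 2: inc R1 by 2 -> R1=(0,2,0,0) value=2
Op 3: inc R3 by 2 -> R3=(0,0,0,2) value=2
Op 4: inc R3 by 2 -> R3=(0,0,0,4) value=4
Op 5: inc R0 by 2 -> R0=(2,0,0,0) value=2
Op 6: merge R3<->R2 -> R3=(0,0,0,4) R2=(0,0,0,4)
Op 7: inc R2 by 3 -> R2=(0,0,3,4) value=7
Op 8: inc R2 by 5 -> R2=(0,0,8,4) value=12
Op 9: inc R0 by 4 -> R0=(6,0,0,0) value=6

Answer: 12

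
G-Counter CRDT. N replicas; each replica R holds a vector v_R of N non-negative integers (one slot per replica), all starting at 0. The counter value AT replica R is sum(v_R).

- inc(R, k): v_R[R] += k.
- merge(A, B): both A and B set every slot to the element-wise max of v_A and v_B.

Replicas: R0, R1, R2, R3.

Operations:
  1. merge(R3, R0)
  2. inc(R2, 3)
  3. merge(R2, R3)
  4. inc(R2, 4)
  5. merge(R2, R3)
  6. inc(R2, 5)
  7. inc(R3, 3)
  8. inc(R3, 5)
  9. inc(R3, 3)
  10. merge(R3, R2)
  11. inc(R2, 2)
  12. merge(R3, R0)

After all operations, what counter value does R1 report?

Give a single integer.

Answer: 0

Derivation:
Op 1: merge R3<->R0 -> R3=(0,0,0,0) R0=(0,0,0,0)
Op 2: inc R2 by 3 -> R2=(0,0,3,0) value=3
Op 3: merge R2<->R3 -> R2=(0,0,3,0) R3=(0,0,3,0)
Op 4: inc R2 by 4 -> R2=(0,0,7,0) value=7
Op 5: merge R2<->R3 -> R2=(0,0,7,0) R3=(0,0,7,0)
Op 6: inc R2 by 5 -> R2=(0,0,12,0) value=12
Op 7: inc R3 by 3 -> R3=(0,0,7,3) value=10
Op 8: inc R3 by 5 -> R3=(0,0,7,8) value=15
Op 9: inc R3 by 3 -> R3=(0,0,7,11) value=18
Op 10: merge R3<->R2 -> R3=(0,0,12,11) R2=(0,0,12,11)
Op 11: inc R2 by 2 -> R2=(0,0,14,11) value=25
Op 12: merge R3<->R0 -> R3=(0,0,12,11) R0=(0,0,12,11)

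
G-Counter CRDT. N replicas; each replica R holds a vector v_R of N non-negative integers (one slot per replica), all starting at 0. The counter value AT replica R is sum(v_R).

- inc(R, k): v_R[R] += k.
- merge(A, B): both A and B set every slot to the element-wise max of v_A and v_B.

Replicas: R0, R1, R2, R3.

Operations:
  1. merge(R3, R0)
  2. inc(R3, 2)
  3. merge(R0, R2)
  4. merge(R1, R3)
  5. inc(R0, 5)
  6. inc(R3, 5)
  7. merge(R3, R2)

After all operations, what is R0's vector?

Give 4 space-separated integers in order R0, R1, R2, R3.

Op 1: merge R3<->R0 -> R3=(0,0,0,0) R0=(0,0,0,0)
Op 2: inc R3 by 2 -> R3=(0,0,0,2) value=2
Op 3: merge R0<->R2 -> R0=(0,0,0,0) R2=(0,0,0,0)
Op 4: merge R1<->R3 -> R1=(0,0,0,2) R3=(0,0,0,2)
Op 5: inc R0 by 5 -> R0=(5,0,0,0) value=5
Op 6: inc R3 by 5 -> R3=(0,0,0,7) value=7
Op 7: merge R3<->R2 -> R3=(0,0,0,7) R2=(0,0,0,7)

Answer: 5 0 0 0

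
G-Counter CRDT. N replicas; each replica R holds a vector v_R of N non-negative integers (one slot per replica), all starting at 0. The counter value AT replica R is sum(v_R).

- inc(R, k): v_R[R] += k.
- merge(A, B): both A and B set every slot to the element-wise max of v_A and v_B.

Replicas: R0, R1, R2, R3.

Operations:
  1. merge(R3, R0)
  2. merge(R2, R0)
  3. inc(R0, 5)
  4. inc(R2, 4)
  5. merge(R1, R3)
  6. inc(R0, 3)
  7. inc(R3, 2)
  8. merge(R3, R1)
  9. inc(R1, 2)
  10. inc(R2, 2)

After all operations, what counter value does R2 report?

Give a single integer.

Op 1: merge R3<->R0 -> R3=(0,0,0,0) R0=(0,0,0,0)
Op 2: merge R2<->R0 -> R2=(0,0,0,0) R0=(0,0,0,0)
Op 3: inc R0 by 5 -> R0=(5,0,0,0) value=5
Op 4: inc R2 by 4 -> R2=(0,0,4,0) value=4
Op 5: merge R1<->R3 -> R1=(0,0,0,0) R3=(0,0,0,0)
Op 6: inc R0 by 3 -> R0=(8,0,0,0) value=8
Op 7: inc R3 by 2 -> R3=(0,0,0,2) value=2
Op 8: merge R3<->R1 -> R3=(0,0,0,2) R1=(0,0,0,2)
Op 9: inc R1 by 2 -> R1=(0,2,0,2) value=4
Op 10: inc R2 by 2 -> R2=(0,0,6,0) value=6

Answer: 6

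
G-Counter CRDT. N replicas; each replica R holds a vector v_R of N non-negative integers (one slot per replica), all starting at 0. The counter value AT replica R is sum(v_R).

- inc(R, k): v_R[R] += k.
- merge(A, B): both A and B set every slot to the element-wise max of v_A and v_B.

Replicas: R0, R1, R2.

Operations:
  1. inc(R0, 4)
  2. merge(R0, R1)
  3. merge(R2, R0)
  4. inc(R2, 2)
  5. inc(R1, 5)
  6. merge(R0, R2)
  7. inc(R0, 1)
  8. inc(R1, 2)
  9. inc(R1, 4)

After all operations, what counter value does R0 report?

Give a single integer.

Answer: 7

Derivation:
Op 1: inc R0 by 4 -> R0=(4,0,0) value=4
Op 2: merge R0<->R1 -> R0=(4,0,0) R1=(4,0,0)
Op 3: merge R2<->R0 -> R2=(4,0,0) R0=(4,0,0)
Op 4: inc R2 by 2 -> R2=(4,0,2) value=6
Op 5: inc R1 by 5 -> R1=(4,5,0) value=9
Op 6: merge R0<->R2 -> R0=(4,0,2) R2=(4,0,2)
Op 7: inc R0 by 1 -> R0=(5,0,2) value=7
Op 8: inc R1 by 2 -> R1=(4,7,0) value=11
Op 9: inc R1 by 4 -> R1=(4,11,0) value=15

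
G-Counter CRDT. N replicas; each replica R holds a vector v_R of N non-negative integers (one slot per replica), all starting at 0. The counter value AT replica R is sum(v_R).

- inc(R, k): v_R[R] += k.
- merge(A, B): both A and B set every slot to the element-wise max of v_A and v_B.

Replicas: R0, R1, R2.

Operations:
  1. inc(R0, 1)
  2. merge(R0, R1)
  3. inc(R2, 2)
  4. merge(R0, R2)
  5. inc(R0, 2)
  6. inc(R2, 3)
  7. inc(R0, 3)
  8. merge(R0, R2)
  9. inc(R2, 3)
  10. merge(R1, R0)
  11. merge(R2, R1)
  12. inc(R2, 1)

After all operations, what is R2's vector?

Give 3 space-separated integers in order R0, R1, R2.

Answer: 6 0 9

Derivation:
Op 1: inc R0 by 1 -> R0=(1,0,0) value=1
Op 2: merge R0<->R1 -> R0=(1,0,0) R1=(1,0,0)
Op 3: inc R2 by 2 -> R2=(0,0,2) value=2
Op 4: merge R0<->R2 -> R0=(1,0,2) R2=(1,0,2)
Op 5: inc R0 by 2 -> R0=(3,0,2) value=5
Op 6: inc R2 by 3 -> R2=(1,0,5) value=6
Op 7: inc R0 by 3 -> R0=(6,0,2) value=8
Op 8: merge R0<->R2 -> R0=(6,0,5) R2=(6,0,5)
Op 9: inc R2 by 3 -> R2=(6,0,8) value=14
Op 10: merge R1<->R0 -> R1=(6,0,5) R0=(6,0,5)
Op 11: merge R2<->R1 -> R2=(6,0,8) R1=(6,0,8)
Op 12: inc R2 by 1 -> R2=(6,0,9) value=15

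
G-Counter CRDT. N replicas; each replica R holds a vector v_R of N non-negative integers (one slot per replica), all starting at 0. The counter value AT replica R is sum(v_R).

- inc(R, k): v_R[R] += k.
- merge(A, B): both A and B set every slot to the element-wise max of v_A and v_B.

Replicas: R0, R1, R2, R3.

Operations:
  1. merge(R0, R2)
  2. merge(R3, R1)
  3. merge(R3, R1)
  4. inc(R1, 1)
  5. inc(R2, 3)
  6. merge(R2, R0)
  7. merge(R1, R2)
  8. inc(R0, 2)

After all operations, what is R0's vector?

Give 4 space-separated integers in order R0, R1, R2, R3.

Op 1: merge R0<->R2 -> R0=(0,0,0,0) R2=(0,0,0,0)
Op 2: merge R3<->R1 -> R3=(0,0,0,0) R1=(0,0,0,0)
Op 3: merge R3<->R1 -> R3=(0,0,0,0) R1=(0,0,0,0)
Op 4: inc R1 by 1 -> R1=(0,1,0,0) value=1
Op 5: inc R2 by 3 -> R2=(0,0,3,0) value=3
Op 6: merge R2<->R0 -> R2=(0,0,3,0) R0=(0,0,3,0)
Op 7: merge R1<->R2 -> R1=(0,1,3,0) R2=(0,1,3,0)
Op 8: inc R0 by 2 -> R0=(2,0,3,0) value=5

Answer: 2 0 3 0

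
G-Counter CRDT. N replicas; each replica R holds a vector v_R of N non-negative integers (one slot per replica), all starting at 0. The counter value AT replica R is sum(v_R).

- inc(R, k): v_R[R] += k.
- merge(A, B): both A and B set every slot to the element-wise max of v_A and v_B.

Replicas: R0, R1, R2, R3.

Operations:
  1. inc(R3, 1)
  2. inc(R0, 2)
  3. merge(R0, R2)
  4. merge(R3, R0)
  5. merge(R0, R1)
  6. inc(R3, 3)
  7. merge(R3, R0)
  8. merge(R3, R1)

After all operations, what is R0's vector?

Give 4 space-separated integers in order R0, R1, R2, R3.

Answer: 2 0 0 4

Derivation:
Op 1: inc R3 by 1 -> R3=(0,0,0,1) value=1
Op 2: inc R0 by 2 -> R0=(2,0,0,0) value=2
Op 3: merge R0<->R2 -> R0=(2,0,0,0) R2=(2,0,0,0)
Op 4: merge R3<->R0 -> R3=(2,0,0,1) R0=(2,0,0,1)
Op 5: merge R0<->R1 -> R0=(2,0,0,1) R1=(2,0,0,1)
Op 6: inc R3 by 3 -> R3=(2,0,0,4) value=6
Op 7: merge R3<->R0 -> R3=(2,0,0,4) R0=(2,0,0,4)
Op 8: merge R3<->R1 -> R3=(2,0,0,4) R1=(2,0,0,4)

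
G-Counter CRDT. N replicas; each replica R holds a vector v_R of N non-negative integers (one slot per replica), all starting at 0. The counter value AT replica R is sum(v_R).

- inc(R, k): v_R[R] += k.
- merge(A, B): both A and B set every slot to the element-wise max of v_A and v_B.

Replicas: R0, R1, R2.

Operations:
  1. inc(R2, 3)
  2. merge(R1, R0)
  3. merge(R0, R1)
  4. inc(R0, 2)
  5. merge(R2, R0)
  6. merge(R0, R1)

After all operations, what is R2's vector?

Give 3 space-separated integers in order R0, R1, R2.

Answer: 2 0 3

Derivation:
Op 1: inc R2 by 3 -> R2=(0,0,3) value=3
Op 2: merge R1<->R0 -> R1=(0,0,0) R0=(0,0,0)
Op 3: merge R0<->R1 -> R0=(0,0,0) R1=(0,0,0)
Op 4: inc R0 by 2 -> R0=(2,0,0) value=2
Op 5: merge R2<->R0 -> R2=(2,0,3) R0=(2,0,3)
Op 6: merge R0<->R1 -> R0=(2,0,3) R1=(2,0,3)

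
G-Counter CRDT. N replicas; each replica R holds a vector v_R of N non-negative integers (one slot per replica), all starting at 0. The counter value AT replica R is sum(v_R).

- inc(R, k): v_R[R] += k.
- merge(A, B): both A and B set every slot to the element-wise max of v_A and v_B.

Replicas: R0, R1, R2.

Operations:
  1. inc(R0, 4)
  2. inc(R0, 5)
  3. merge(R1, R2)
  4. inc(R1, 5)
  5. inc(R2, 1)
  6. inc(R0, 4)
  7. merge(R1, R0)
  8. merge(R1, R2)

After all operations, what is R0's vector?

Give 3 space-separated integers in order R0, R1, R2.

Answer: 13 5 0

Derivation:
Op 1: inc R0 by 4 -> R0=(4,0,0) value=4
Op 2: inc R0 by 5 -> R0=(9,0,0) value=9
Op 3: merge R1<->R2 -> R1=(0,0,0) R2=(0,0,0)
Op 4: inc R1 by 5 -> R1=(0,5,0) value=5
Op 5: inc R2 by 1 -> R2=(0,0,1) value=1
Op 6: inc R0 by 4 -> R0=(13,0,0) value=13
Op 7: merge R1<->R0 -> R1=(13,5,0) R0=(13,5,0)
Op 8: merge R1<->R2 -> R1=(13,5,1) R2=(13,5,1)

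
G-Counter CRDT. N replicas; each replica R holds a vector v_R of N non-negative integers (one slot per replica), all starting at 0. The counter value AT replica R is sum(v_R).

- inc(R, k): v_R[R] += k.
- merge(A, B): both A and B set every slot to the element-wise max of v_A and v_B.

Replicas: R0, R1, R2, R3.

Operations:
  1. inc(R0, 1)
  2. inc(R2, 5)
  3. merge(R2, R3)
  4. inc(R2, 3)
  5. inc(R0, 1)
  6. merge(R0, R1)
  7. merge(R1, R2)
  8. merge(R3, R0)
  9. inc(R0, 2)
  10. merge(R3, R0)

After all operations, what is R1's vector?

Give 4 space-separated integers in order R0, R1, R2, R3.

Op 1: inc R0 by 1 -> R0=(1,0,0,0) value=1
Op 2: inc R2 by 5 -> R2=(0,0,5,0) value=5
Op 3: merge R2<->R3 -> R2=(0,0,5,0) R3=(0,0,5,0)
Op 4: inc R2 by 3 -> R2=(0,0,8,0) value=8
Op 5: inc R0 by 1 -> R0=(2,0,0,0) value=2
Op 6: merge R0<->R1 -> R0=(2,0,0,0) R1=(2,0,0,0)
Op 7: merge R1<->R2 -> R1=(2,0,8,0) R2=(2,0,8,0)
Op 8: merge R3<->R0 -> R3=(2,0,5,0) R0=(2,0,5,0)
Op 9: inc R0 by 2 -> R0=(4,0,5,0) value=9
Op 10: merge R3<->R0 -> R3=(4,0,5,0) R0=(4,0,5,0)

Answer: 2 0 8 0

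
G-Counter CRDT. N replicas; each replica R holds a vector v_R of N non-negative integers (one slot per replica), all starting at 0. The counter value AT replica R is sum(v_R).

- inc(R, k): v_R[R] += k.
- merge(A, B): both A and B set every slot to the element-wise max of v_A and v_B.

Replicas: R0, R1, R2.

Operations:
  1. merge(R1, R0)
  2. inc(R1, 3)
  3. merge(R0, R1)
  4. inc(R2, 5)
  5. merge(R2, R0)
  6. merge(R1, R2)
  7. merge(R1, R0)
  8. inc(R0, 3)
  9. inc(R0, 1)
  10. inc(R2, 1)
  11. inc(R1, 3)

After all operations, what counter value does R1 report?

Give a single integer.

Op 1: merge R1<->R0 -> R1=(0,0,0) R0=(0,0,0)
Op 2: inc R1 by 3 -> R1=(0,3,0) value=3
Op 3: merge R0<->R1 -> R0=(0,3,0) R1=(0,3,0)
Op 4: inc R2 by 5 -> R2=(0,0,5) value=5
Op 5: merge R2<->R0 -> R2=(0,3,5) R0=(0,3,5)
Op 6: merge R1<->R2 -> R1=(0,3,5) R2=(0,3,5)
Op 7: merge R1<->R0 -> R1=(0,3,5) R0=(0,3,5)
Op 8: inc R0 by 3 -> R0=(3,3,5) value=11
Op 9: inc R0 by 1 -> R0=(4,3,5) value=12
Op 10: inc R2 by 1 -> R2=(0,3,6) value=9
Op 11: inc R1 by 3 -> R1=(0,6,5) value=11

Answer: 11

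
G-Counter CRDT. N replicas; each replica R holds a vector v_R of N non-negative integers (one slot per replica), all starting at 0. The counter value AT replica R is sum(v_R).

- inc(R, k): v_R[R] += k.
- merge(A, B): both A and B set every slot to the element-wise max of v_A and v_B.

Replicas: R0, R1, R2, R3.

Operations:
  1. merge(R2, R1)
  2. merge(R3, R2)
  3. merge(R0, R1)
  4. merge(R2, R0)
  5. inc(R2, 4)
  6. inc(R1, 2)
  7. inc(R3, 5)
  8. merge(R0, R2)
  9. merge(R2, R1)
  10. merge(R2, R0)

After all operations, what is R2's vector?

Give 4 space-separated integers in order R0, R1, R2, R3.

Answer: 0 2 4 0

Derivation:
Op 1: merge R2<->R1 -> R2=(0,0,0,0) R1=(0,0,0,0)
Op 2: merge R3<->R2 -> R3=(0,0,0,0) R2=(0,0,0,0)
Op 3: merge R0<->R1 -> R0=(0,0,0,0) R1=(0,0,0,0)
Op 4: merge R2<->R0 -> R2=(0,0,0,0) R0=(0,0,0,0)
Op 5: inc R2 by 4 -> R2=(0,0,4,0) value=4
Op 6: inc R1 by 2 -> R1=(0,2,0,0) value=2
Op 7: inc R3 by 5 -> R3=(0,0,0,5) value=5
Op 8: merge R0<->R2 -> R0=(0,0,4,0) R2=(0,0,4,0)
Op 9: merge R2<->R1 -> R2=(0,2,4,0) R1=(0,2,4,0)
Op 10: merge R2<->R0 -> R2=(0,2,4,0) R0=(0,2,4,0)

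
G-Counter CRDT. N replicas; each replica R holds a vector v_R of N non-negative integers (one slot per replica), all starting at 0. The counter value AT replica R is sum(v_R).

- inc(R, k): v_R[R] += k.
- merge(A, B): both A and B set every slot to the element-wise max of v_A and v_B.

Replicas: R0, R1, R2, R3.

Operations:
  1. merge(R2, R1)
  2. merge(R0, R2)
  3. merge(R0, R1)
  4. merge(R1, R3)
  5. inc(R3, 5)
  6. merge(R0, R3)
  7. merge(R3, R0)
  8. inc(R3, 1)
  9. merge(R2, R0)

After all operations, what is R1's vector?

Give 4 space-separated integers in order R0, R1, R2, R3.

Answer: 0 0 0 0

Derivation:
Op 1: merge R2<->R1 -> R2=(0,0,0,0) R1=(0,0,0,0)
Op 2: merge R0<->R2 -> R0=(0,0,0,0) R2=(0,0,0,0)
Op 3: merge R0<->R1 -> R0=(0,0,0,0) R1=(0,0,0,0)
Op 4: merge R1<->R3 -> R1=(0,0,0,0) R3=(0,0,0,0)
Op 5: inc R3 by 5 -> R3=(0,0,0,5) value=5
Op 6: merge R0<->R3 -> R0=(0,0,0,5) R3=(0,0,0,5)
Op 7: merge R3<->R0 -> R3=(0,0,0,5) R0=(0,0,0,5)
Op 8: inc R3 by 1 -> R3=(0,0,0,6) value=6
Op 9: merge R2<->R0 -> R2=(0,0,0,5) R0=(0,0,0,5)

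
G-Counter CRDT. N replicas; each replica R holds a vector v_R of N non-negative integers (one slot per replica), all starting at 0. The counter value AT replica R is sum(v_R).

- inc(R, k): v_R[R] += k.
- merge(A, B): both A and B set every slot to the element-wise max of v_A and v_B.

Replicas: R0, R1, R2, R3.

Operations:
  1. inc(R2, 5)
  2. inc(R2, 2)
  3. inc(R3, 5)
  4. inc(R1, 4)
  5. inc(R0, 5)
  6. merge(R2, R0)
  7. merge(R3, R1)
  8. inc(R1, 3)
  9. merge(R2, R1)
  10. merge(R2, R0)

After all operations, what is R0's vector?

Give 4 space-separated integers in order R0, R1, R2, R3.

Answer: 5 7 7 5

Derivation:
Op 1: inc R2 by 5 -> R2=(0,0,5,0) value=5
Op 2: inc R2 by 2 -> R2=(0,0,7,0) value=7
Op 3: inc R3 by 5 -> R3=(0,0,0,5) value=5
Op 4: inc R1 by 4 -> R1=(0,4,0,0) value=4
Op 5: inc R0 by 5 -> R0=(5,0,0,0) value=5
Op 6: merge R2<->R0 -> R2=(5,0,7,0) R0=(5,0,7,0)
Op 7: merge R3<->R1 -> R3=(0,4,0,5) R1=(0,4,0,5)
Op 8: inc R1 by 3 -> R1=(0,7,0,5) value=12
Op 9: merge R2<->R1 -> R2=(5,7,7,5) R1=(5,7,7,5)
Op 10: merge R2<->R0 -> R2=(5,7,7,5) R0=(5,7,7,5)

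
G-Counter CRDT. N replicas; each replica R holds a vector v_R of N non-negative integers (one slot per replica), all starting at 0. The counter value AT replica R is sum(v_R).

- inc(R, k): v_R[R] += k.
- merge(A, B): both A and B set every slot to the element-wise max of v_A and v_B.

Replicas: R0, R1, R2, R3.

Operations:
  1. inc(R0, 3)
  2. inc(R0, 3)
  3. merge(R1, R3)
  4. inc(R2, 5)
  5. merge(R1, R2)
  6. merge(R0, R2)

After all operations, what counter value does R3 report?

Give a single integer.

Op 1: inc R0 by 3 -> R0=(3,0,0,0) value=3
Op 2: inc R0 by 3 -> R0=(6,0,0,0) value=6
Op 3: merge R1<->R3 -> R1=(0,0,0,0) R3=(0,0,0,0)
Op 4: inc R2 by 5 -> R2=(0,0,5,0) value=5
Op 5: merge R1<->R2 -> R1=(0,0,5,0) R2=(0,0,5,0)
Op 6: merge R0<->R2 -> R0=(6,0,5,0) R2=(6,0,5,0)

Answer: 0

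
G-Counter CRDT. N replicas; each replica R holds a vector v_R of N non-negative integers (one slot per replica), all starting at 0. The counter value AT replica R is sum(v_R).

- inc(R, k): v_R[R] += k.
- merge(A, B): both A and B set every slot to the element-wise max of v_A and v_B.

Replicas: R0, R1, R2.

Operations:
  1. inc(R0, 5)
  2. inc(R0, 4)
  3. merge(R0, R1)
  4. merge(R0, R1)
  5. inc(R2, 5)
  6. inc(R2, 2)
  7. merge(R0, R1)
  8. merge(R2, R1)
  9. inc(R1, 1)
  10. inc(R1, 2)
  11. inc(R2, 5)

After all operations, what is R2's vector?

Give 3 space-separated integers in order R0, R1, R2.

Op 1: inc R0 by 5 -> R0=(5,0,0) value=5
Op 2: inc R0 by 4 -> R0=(9,0,0) value=9
Op 3: merge R0<->R1 -> R0=(9,0,0) R1=(9,0,0)
Op 4: merge R0<->R1 -> R0=(9,0,0) R1=(9,0,0)
Op 5: inc R2 by 5 -> R2=(0,0,5) value=5
Op 6: inc R2 by 2 -> R2=(0,0,7) value=7
Op 7: merge R0<->R1 -> R0=(9,0,0) R1=(9,0,0)
Op 8: merge R2<->R1 -> R2=(9,0,7) R1=(9,0,7)
Op 9: inc R1 by 1 -> R1=(9,1,7) value=17
Op 10: inc R1 by 2 -> R1=(9,3,7) value=19
Op 11: inc R2 by 5 -> R2=(9,0,12) value=21

Answer: 9 0 12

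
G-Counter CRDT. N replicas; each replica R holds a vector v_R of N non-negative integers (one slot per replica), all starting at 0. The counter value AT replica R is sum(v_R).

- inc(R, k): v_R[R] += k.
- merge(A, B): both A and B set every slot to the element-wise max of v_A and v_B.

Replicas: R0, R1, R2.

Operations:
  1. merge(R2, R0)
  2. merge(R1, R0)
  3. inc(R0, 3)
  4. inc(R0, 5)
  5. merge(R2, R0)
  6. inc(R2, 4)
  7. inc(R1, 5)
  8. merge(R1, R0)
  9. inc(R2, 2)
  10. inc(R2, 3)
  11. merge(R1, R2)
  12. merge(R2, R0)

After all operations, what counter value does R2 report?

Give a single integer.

Answer: 22

Derivation:
Op 1: merge R2<->R0 -> R2=(0,0,0) R0=(0,0,0)
Op 2: merge R1<->R0 -> R1=(0,0,0) R0=(0,0,0)
Op 3: inc R0 by 3 -> R0=(3,0,0) value=3
Op 4: inc R0 by 5 -> R0=(8,0,0) value=8
Op 5: merge R2<->R0 -> R2=(8,0,0) R0=(8,0,0)
Op 6: inc R2 by 4 -> R2=(8,0,4) value=12
Op 7: inc R1 by 5 -> R1=(0,5,0) value=5
Op 8: merge R1<->R0 -> R1=(8,5,0) R0=(8,5,0)
Op 9: inc R2 by 2 -> R2=(8,0,6) value=14
Op 10: inc R2 by 3 -> R2=(8,0,9) value=17
Op 11: merge R1<->R2 -> R1=(8,5,9) R2=(8,5,9)
Op 12: merge R2<->R0 -> R2=(8,5,9) R0=(8,5,9)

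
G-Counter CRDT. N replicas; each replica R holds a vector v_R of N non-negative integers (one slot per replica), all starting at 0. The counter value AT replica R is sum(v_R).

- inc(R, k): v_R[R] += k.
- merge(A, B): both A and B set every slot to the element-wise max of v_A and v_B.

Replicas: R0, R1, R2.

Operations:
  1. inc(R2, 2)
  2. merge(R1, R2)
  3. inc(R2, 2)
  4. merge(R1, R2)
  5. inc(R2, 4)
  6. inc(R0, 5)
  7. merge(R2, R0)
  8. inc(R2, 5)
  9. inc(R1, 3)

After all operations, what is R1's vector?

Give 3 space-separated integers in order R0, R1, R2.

Op 1: inc R2 by 2 -> R2=(0,0,2) value=2
Op 2: merge R1<->R2 -> R1=(0,0,2) R2=(0,0,2)
Op 3: inc R2 by 2 -> R2=(0,0,4) value=4
Op 4: merge R1<->R2 -> R1=(0,0,4) R2=(0,0,4)
Op 5: inc R2 by 4 -> R2=(0,0,8) value=8
Op 6: inc R0 by 5 -> R0=(5,0,0) value=5
Op 7: merge R2<->R0 -> R2=(5,0,8) R0=(5,0,8)
Op 8: inc R2 by 5 -> R2=(5,0,13) value=18
Op 9: inc R1 by 3 -> R1=(0,3,4) value=7

Answer: 0 3 4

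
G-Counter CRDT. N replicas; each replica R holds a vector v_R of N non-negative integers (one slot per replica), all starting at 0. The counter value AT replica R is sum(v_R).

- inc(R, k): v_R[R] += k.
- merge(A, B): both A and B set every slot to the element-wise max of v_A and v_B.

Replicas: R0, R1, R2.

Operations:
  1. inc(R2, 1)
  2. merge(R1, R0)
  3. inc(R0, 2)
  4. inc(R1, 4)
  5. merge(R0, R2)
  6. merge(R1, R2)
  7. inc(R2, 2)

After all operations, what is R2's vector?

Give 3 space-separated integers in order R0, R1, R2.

Op 1: inc R2 by 1 -> R2=(0,0,1) value=1
Op 2: merge R1<->R0 -> R1=(0,0,0) R0=(0,0,0)
Op 3: inc R0 by 2 -> R0=(2,0,0) value=2
Op 4: inc R1 by 4 -> R1=(0,4,0) value=4
Op 5: merge R0<->R2 -> R0=(2,0,1) R2=(2,0,1)
Op 6: merge R1<->R2 -> R1=(2,4,1) R2=(2,4,1)
Op 7: inc R2 by 2 -> R2=(2,4,3) value=9

Answer: 2 4 3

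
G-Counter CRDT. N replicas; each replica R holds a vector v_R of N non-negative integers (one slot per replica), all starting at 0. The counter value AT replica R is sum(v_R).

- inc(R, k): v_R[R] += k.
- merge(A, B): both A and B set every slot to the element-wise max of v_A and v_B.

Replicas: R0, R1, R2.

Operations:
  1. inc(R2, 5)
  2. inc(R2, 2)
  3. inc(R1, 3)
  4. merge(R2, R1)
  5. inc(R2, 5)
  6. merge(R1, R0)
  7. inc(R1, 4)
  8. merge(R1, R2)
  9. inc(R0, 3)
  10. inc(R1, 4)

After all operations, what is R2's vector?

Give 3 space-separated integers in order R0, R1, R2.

Answer: 0 7 12

Derivation:
Op 1: inc R2 by 5 -> R2=(0,0,5) value=5
Op 2: inc R2 by 2 -> R2=(0,0,7) value=7
Op 3: inc R1 by 3 -> R1=(0,3,0) value=3
Op 4: merge R2<->R1 -> R2=(0,3,7) R1=(0,3,7)
Op 5: inc R2 by 5 -> R2=(0,3,12) value=15
Op 6: merge R1<->R0 -> R1=(0,3,7) R0=(0,3,7)
Op 7: inc R1 by 4 -> R1=(0,7,7) value=14
Op 8: merge R1<->R2 -> R1=(0,7,12) R2=(0,7,12)
Op 9: inc R0 by 3 -> R0=(3,3,7) value=13
Op 10: inc R1 by 4 -> R1=(0,11,12) value=23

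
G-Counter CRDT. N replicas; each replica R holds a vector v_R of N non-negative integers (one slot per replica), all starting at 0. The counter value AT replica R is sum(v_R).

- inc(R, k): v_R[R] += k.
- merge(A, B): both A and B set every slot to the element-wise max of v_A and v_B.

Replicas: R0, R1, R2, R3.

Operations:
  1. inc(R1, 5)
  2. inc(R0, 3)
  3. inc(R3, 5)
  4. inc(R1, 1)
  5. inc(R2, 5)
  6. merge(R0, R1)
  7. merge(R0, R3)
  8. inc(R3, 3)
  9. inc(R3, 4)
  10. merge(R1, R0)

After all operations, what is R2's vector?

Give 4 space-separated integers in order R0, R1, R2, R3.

Op 1: inc R1 by 5 -> R1=(0,5,0,0) value=5
Op 2: inc R0 by 3 -> R0=(3,0,0,0) value=3
Op 3: inc R3 by 5 -> R3=(0,0,0,5) value=5
Op 4: inc R1 by 1 -> R1=(0,6,0,0) value=6
Op 5: inc R2 by 5 -> R2=(0,0,5,0) value=5
Op 6: merge R0<->R1 -> R0=(3,6,0,0) R1=(3,6,0,0)
Op 7: merge R0<->R3 -> R0=(3,6,0,5) R3=(3,6,0,5)
Op 8: inc R3 by 3 -> R3=(3,6,0,8) value=17
Op 9: inc R3 by 4 -> R3=(3,6,0,12) value=21
Op 10: merge R1<->R0 -> R1=(3,6,0,5) R0=(3,6,0,5)

Answer: 0 0 5 0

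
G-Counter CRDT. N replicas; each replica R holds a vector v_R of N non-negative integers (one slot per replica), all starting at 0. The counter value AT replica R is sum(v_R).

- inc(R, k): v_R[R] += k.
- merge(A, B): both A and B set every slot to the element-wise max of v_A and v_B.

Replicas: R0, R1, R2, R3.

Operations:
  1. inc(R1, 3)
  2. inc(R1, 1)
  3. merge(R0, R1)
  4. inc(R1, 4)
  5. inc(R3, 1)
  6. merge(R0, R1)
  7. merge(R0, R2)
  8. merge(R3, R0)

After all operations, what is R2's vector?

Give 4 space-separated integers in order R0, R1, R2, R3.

Op 1: inc R1 by 3 -> R1=(0,3,0,0) value=3
Op 2: inc R1 by 1 -> R1=(0,4,0,0) value=4
Op 3: merge R0<->R1 -> R0=(0,4,0,0) R1=(0,4,0,0)
Op 4: inc R1 by 4 -> R1=(0,8,0,0) value=8
Op 5: inc R3 by 1 -> R3=(0,0,0,1) value=1
Op 6: merge R0<->R1 -> R0=(0,8,0,0) R1=(0,8,0,0)
Op 7: merge R0<->R2 -> R0=(0,8,0,0) R2=(0,8,0,0)
Op 8: merge R3<->R0 -> R3=(0,8,0,1) R0=(0,8,0,1)

Answer: 0 8 0 0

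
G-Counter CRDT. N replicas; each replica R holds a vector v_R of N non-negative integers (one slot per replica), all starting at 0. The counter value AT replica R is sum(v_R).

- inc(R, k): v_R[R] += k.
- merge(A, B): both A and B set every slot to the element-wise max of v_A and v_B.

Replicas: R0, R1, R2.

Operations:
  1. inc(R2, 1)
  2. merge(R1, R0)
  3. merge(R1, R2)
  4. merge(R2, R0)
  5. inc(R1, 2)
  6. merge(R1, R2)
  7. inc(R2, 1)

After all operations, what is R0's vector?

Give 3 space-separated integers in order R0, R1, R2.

Op 1: inc R2 by 1 -> R2=(0,0,1) value=1
Op 2: merge R1<->R0 -> R1=(0,0,0) R0=(0,0,0)
Op 3: merge R1<->R2 -> R1=(0,0,1) R2=(0,0,1)
Op 4: merge R2<->R0 -> R2=(0,0,1) R0=(0,0,1)
Op 5: inc R1 by 2 -> R1=(0,2,1) value=3
Op 6: merge R1<->R2 -> R1=(0,2,1) R2=(0,2,1)
Op 7: inc R2 by 1 -> R2=(0,2,2) value=4

Answer: 0 0 1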